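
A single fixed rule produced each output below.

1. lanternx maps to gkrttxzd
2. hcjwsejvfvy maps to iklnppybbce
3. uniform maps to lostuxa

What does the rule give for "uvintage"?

gkmotzab

Each output is the input with this applied: sort the characters into alphabetical order, then shift every letter 6 places forward in the alphabet (wrapping around).
Applying both steps to "uvintage": "aegintuv", then "gkmotzab".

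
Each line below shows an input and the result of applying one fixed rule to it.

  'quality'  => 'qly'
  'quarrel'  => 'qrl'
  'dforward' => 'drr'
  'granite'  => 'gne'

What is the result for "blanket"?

In each case the input is transformed by: keep one character in every 3, starting at position 1 (positions 1st, 4th, 7th, ...).
For "blanket" the result is "bnt".

bnt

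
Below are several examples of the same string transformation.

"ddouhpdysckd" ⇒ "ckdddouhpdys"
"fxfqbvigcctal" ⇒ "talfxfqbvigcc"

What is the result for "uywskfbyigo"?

igouywskfby

The rule is to move the last 3 characters to the front (rotate right by 3).
For "uywskfbyigo" the result is "igouywskfby".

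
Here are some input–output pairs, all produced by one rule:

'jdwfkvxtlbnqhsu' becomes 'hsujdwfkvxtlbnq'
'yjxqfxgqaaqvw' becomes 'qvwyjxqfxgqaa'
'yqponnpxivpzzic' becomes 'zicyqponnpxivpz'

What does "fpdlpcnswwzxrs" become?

Rule — move the last 3 characters to the front (rotate right by 3).
Applying that to "fpdlpcnswwzxrs" gives "xrsfpdlpcnswwz".

xrsfpdlpcnswwz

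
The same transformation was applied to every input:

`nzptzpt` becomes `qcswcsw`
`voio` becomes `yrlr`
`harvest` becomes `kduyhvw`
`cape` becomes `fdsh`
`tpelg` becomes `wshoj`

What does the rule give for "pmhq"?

spkt

The transformation: shift every letter 3 places forward in the alphabet (wrapping around).
Applying that to "pmhq" gives "spkt".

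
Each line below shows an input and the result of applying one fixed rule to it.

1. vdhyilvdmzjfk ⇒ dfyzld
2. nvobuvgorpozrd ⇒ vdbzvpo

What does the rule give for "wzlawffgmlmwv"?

zwalfg

The rule is to keep every other character starting from the second (positions 2nd, 4th, 6th, ...), then take characters alternately from the front and the back (1st, last, 2nd, 2nd-last, ...).
Applying both steps to "wzlawffgmlmwv": "zafglw", then "zwalfg".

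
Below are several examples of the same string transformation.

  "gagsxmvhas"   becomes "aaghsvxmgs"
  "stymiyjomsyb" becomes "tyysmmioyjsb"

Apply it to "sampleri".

armeplsi

What's happening: take characters alternately from the front and the back (1st, last, 2nd, 2nd-last, ...), then move the first 2 characters to the end (rotate left by 2).
On "sampleri": the first step gives "siarmepl", and the second then gives "armeplsi".
(Check on "stymiyjomsyb": → "sbtyysmmioyj" → "tyysmmioyjsb" ✓)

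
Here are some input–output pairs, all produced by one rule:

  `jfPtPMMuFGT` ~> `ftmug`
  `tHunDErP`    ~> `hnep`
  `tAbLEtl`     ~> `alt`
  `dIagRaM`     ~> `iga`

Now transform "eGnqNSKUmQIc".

gqsuqc

What's happening: keep every other character starting from the second (positions 2nd, 4th, 6th, ...), then convert every letter to lowercase.
Doing the same to "eGnqNSKUmQIc": "gqsuqc".
(Check on "jfPtPMMuFGT": → "ftMuG" → "ftmug" ✓)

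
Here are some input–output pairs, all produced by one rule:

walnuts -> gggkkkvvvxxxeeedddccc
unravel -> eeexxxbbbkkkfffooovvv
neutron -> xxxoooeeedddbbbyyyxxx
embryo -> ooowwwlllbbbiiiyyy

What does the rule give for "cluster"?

mmmvvveeecccdddooobbb

Each output is the input with this applied: repeat every character 3 times, then shift every letter 10 places forward in the alphabet (wrapping around).
"cluster" → "cccllluuusssttteeerrr" → "mmmvvveeecccdddooobbb".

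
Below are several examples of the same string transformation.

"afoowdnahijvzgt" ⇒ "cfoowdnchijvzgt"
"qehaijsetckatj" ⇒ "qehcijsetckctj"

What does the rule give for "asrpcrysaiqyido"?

csrpcrysciqyido

The rule is to replace every "a" with "c".
So "asrpcrysaiqyido" becomes "csrpcrysciqyido".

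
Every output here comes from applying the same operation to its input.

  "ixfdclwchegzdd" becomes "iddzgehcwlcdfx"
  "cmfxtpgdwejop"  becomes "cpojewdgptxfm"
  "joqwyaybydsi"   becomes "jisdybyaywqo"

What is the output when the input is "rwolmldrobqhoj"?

What's happening: move the first character to the end, then reverse the string.
Working it through for "rwolmldrobqhoj": intermediate "wolmldrobqhojr", final "rjohqbordlmlow".

rjohqbordlmlow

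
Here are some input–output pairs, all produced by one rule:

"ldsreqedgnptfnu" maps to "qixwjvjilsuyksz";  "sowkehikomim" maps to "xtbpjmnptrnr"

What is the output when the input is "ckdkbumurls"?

hpipgzrzwqx

Looking at the pairs, the operation is to shift every letter 5 places forward in the alphabet (wrapping around).
On "ckdkbumurls" that produces "hpipgzrzwqx".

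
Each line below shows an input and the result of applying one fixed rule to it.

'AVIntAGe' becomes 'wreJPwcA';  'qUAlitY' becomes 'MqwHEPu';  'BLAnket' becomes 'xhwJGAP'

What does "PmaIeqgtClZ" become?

Looking at the pairs, the operation is to flip the case of every letter, then shift every letter 4 places backward in the alphabet (wrapping around).
For "PmaIeqgtClZ", step one produces "pMAiEQGTcLz"; step two turns that into "lIWeAMCPyHv".

lIWeAMCPyHv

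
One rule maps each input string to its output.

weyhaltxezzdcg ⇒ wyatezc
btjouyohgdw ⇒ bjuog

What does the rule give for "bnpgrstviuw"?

bprti

What's happening: swap each adjacent pair of characters (1↔2, 3↔4, ...), then keep every other character starting from the second (positions 2nd, 4th, 6th, ...).
Applying both steps to "bnpgrstviuw": "nbgpsrvtuiw", then "bprti".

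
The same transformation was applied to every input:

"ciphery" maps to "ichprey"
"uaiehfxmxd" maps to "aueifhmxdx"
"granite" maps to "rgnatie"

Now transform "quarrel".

What's happening: swap each adjacent pair of characters (1↔2, 3↔4, ...).
So "quarrel" becomes "uqraerl".

uqraerl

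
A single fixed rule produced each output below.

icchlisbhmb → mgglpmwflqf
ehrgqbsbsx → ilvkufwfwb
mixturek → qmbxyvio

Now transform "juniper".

Each output is the input with this applied: shift every letter 4 places forward in the alphabet (wrapping around).
For "juniper" the result is "nyrmtiv".

nyrmtiv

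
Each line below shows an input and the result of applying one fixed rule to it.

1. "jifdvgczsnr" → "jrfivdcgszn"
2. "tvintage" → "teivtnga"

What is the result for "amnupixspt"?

Each output is the input with this applied: move the last character to the front, then swap each adjacent pair of characters (1↔2, 3↔4, ...).
Working it through for "amnupixspt": intermediate "tamnupixsp", final "atnmpuxips".

atnmpuxips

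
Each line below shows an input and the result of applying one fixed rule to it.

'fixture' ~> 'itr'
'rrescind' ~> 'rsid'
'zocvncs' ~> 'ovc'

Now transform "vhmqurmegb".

What's happening: keep every other character starting from the second (positions 2nd, 4th, 6th, ...).
"vhmqurmegb" → "hqreb".

hqreb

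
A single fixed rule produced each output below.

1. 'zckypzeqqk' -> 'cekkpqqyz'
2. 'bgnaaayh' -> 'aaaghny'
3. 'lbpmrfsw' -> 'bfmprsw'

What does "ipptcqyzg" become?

cgppqtyz

The transformation: delete the first character, then sort the characters into alphabetical order.
For "ipptcqyzg", step one produces "pptcqyzg"; step two turns that into "cgppqtyz".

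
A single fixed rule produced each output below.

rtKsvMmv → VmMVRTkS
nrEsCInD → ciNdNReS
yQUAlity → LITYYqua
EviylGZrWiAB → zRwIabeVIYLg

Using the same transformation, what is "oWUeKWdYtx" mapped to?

wDyTXOwuEk

What's happening: swap the front and back halves of the string, then flip the case of every letter.
"oWUeKWdYtx" → "wDyTXOwuEk".
(Check on "nrEsCInD": → "CInDnrEs" → "ciNdNReS" ✓)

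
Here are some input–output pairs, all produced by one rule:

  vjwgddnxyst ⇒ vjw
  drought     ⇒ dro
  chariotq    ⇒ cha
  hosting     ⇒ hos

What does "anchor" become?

What's happening: keep only the first 3 characters.
"anchor" → "anc".

anc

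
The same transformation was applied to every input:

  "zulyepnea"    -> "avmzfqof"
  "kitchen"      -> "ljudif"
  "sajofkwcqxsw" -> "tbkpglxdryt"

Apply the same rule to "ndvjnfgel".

Looking at the pairs, the operation is to delete the last character, then shift every letter 1 place forward in the alphabet (wrapping around).
"ndvjnfgel" → "oewkoghf".

oewkoghf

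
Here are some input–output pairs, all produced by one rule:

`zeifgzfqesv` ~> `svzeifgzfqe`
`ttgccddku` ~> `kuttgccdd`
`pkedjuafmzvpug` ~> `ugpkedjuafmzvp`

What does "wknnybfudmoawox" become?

oxwknnybfudmoaw

The rule is to move the last 2 characters to the front (rotate right by 2).
For "wknnybfudmoawox" the result is "oxwknnybfudmoaw".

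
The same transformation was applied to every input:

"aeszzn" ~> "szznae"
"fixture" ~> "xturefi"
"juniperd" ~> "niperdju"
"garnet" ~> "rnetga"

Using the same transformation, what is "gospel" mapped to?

spelgo

In each case the input is transformed by: move the first 2 characters to the end (rotate left by 2).
For "gospel" the result is "spelgo".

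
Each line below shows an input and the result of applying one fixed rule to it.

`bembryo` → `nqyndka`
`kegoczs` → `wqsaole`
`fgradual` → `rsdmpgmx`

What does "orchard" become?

adotmdp

The transformation: shift every letter 12 places forward in the alphabet (wrapping around).
"orchard" → "adotmdp".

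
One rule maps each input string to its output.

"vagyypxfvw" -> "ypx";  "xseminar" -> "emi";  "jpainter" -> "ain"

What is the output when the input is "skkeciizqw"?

cii

Rule — move the last 3 characters to the front (rotate right by 3), then keep only the last 3 characters.
For "skkeciizqw", step one produces "zqwskkecii"; step two turns that into "cii".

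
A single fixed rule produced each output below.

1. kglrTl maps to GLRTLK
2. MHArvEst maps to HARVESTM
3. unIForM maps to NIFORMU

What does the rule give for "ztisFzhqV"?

TISFZHQVZ

In each case the input is transformed by: move the first character to the end, then convert every letter to uppercase.
Starting from "ztisFzhqV": after the first operation, "tisFzhqVz"; after the second, "TISFZHQVZ".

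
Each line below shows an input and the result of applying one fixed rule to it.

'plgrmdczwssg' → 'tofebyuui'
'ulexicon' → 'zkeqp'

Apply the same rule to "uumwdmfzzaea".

The rule is to shift every letter 2 places forward in the alphabet (wrapping around), then delete the first 3 characters.
Working it through for "uumwdmfzzaea": intermediate "wwoyfohbbcgc", final "yfohbbcgc".

yfohbbcgc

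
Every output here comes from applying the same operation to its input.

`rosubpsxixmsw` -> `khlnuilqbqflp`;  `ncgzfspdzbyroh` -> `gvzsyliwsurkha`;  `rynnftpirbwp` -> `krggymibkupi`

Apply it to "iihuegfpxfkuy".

Rule — shift every letter 7 places backward in the alphabet (wrapping around).
For "iihuegfpxfkuy" the result is "bbanxzyiqydnr".

bbanxzyiqydnr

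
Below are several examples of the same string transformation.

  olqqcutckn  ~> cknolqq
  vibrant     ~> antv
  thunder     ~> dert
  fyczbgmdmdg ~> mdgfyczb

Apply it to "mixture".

urem

The transformation: move the last 3 characters to the front (rotate right by 3), then delete the last 3 characters.
"mixture" → "uremixt" → "urem".
(Check on "olqqcutckn": → "cknolqqcut" → "cknolqq" ✓)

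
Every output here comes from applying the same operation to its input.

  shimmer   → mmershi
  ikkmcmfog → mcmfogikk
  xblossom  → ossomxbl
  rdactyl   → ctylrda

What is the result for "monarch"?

archmon

The transformation: move the first 3 characters to the end (rotate left by 3).
So "monarch" becomes "archmon".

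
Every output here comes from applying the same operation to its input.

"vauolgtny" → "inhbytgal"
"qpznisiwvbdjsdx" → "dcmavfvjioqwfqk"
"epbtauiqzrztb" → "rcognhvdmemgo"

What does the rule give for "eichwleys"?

The transformation: shift every letter 13 places forward in the alphabet (wrapping around) — i.e. ROT13.
Applying that to "eichwleys" gives "rvpujyrlf".

rvpujyrlf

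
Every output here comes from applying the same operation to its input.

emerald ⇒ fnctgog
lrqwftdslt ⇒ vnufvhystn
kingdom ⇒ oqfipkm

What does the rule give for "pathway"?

acyjvcr

The transformation: reverse the string, then shift every letter 2 places forward in the alphabet (wrapping around).
Doing the same to "pathway": "acyjvcr".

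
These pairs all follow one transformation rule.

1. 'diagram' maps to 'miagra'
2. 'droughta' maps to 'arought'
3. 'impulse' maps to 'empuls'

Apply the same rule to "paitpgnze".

The rule is to delete the first character, then move the last character to the front.
Starting from "paitpgnze": after the first operation, "aitpgnze"; after the second, "eaitpgnz".

eaitpgnz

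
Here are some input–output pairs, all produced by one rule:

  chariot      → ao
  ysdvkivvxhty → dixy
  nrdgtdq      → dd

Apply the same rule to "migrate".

What's happening: keep one character in every 3, starting at position 3 (positions 3rd, 6th, 9th, ...).
On "migrate" that produces "gt".

gt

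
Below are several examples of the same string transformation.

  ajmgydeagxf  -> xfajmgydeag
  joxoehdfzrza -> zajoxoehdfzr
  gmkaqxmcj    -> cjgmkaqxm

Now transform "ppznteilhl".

hlppznteil

Rule — move the last 2 characters to the front (rotate right by 2).
Doing the same to "ppznteilhl": "hlppznteil".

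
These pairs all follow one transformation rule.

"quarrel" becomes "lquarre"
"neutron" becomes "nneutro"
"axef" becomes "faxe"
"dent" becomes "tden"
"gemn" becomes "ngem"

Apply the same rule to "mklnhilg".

gmklnhil

The pattern: move the last character to the front.
For "mklnhilg" the result is "gmklnhil".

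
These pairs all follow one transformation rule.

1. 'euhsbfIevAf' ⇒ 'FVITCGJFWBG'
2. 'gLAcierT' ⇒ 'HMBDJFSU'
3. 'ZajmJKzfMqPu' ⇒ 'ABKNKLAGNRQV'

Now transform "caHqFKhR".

DBIRGLIS

What's happening: shift every letter 1 place forward in the alphabet (wrapping around), then convert every letter to uppercase.
On "caHqFKhR": the first step gives "dbIrGLiS", and the second then gives "DBIRGLIS".
(Check on "gLAcierT": → "hMBdjfsU" → "HMBDJFSU" ✓)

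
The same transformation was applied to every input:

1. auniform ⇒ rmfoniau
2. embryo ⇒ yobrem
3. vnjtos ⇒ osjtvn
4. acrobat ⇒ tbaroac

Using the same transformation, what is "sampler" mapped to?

Rule — swap each adjacent pair of characters (1↔2, 3↔4, ...), then reverse the string.
Starting from "sampler": after the first operation, "aspmelr"; after the second, "rlempsa".

rlempsa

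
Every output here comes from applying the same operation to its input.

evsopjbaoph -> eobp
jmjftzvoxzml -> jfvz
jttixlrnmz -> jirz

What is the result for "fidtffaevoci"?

What's happening: keep one character in every 3, starting at position 1 (positions 1st, 4th, 7th, ...).
Applying that to "fidtffaevoci" gives "ftao".

ftao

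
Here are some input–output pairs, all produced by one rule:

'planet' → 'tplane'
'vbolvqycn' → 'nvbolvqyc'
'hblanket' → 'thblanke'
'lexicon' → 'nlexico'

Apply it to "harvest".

Rule — move the last character to the front.
"harvest" → "tharves".

tharves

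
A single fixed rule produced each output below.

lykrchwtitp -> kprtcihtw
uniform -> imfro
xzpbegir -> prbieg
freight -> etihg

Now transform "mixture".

xetru

The transformation: delete the first 2 characters, then take characters alternately from the front and the back (1st, last, 2nd, 2nd-last, ...).
"mixture" → "xture" → "xetru".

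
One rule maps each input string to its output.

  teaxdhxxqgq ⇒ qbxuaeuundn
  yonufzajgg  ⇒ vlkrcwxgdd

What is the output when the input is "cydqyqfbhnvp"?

Rule — shift every letter 3 places backward in the alphabet (wrapping around).
On "cydqyqfbhnvp" that produces "zvanvncyeksm".

zvanvncyeksm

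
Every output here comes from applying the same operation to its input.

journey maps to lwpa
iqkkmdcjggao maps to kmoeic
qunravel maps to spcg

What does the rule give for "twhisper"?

What's happening: keep every other character starting from the first (positions 1st, 3rd, 5th, ...), then shift every letter 2 places forward in the alphabet (wrapping around).
Applying both steps to "twhisper": "thse", then "vjug".

vjug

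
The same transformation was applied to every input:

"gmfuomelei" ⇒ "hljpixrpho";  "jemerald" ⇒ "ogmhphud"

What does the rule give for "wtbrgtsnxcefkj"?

The rule is to shift every letter 3 places forward in the alphabet (wrapping around), then move the last 2 characters to the front (rotate right by 2).
For "wtbrgtsnxcefkj", step one produces "zweujwvqafhinm"; step two turns that into "nmzweujwvqafhi".

nmzweujwvqafhi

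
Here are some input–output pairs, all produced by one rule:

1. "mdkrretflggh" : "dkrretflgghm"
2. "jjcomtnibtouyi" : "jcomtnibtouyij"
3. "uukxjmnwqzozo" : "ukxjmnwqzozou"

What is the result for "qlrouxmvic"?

lrouxmvicq

Each output is the input with this applied: move the first character to the end.
Doing the same to "qlrouxmvic": "lrouxmvicq".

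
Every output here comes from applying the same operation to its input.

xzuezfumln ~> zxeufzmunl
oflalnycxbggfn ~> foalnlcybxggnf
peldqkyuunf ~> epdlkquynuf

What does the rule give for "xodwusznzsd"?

Each output is the input with this applied: swap each adjacent pair of characters (1↔2, 3↔4, ...).
Doing the same to "xodwusznzsd": "oxwdsunzszd".

oxwdsunzszd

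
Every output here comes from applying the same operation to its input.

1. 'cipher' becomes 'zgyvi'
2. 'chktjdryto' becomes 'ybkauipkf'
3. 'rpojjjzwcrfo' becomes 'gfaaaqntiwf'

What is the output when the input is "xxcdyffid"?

otupwwzu

Looking at the pairs, the operation is to shift every letter 9 places backward in the alphabet (wrapping around), then delete the first character.
Working it through for "xxcdyffid": intermediate "ootupwwzu", final "otupwwzu".
(Check on "cipher": → "tzgyvi" → "zgyvi" ✓)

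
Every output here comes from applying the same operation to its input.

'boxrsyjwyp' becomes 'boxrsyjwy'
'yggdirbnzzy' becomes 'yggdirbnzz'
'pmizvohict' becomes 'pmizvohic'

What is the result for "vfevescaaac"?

The pattern: delete the last character.
"vfevescaaac" → "vfevescaaa".

vfevescaaa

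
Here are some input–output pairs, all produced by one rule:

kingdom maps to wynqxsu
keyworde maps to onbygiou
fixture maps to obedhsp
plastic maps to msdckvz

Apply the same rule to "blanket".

douxkvl

Rule — shift every letter 10 places forward in the alphabet (wrapping around), then reverse the string.
Working it through for "blanket": intermediate "lvkxuod", final "douxkvl".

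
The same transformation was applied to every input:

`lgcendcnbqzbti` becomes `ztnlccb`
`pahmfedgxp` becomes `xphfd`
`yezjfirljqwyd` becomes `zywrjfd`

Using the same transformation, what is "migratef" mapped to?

mgea

Looking at the pairs, the operation is to keep every other character starting from the first (positions 1st, 3rd, 5th, ...), then sort the characters into reverse alphabetical order.
Applying both steps to "migratef": "mgae", then "mgea".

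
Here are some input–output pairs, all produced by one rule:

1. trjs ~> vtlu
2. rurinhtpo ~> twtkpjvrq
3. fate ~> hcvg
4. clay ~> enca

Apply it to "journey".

The rule is to shift every letter 2 places forward in the alphabet (wrapping around).
"journey" → "lqwtpga".

lqwtpga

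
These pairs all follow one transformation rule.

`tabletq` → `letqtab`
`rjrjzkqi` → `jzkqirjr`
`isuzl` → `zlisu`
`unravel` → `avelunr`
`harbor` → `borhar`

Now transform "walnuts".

Looking at the pairs, the operation is to move the first 3 characters to the end (rotate left by 3).
So "walnuts" becomes "nutswal".

nutswal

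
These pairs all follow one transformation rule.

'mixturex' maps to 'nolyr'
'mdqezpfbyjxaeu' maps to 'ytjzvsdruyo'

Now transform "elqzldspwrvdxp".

tfxmjqlpxrj

Each output is the input with this applied: delete the first 3 characters, then shift every letter 6 places backward in the alphabet (wrapping around).
Starting from "elqzldspwrvdxp": after the first operation, "zldspwrvdxp"; after the second, "tfxmjqlpxrj".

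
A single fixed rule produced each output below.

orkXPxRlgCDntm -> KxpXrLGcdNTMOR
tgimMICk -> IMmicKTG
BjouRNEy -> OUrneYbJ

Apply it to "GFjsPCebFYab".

The transformation: move the first 2 characters to the end (rotate left by 2), then flip the case of every letter.
Working it through for "GFjsPCebFYab": intermediate "jsPCebFYabGF", final "JSpcEBfyABgf".

JSpcEBfyABgf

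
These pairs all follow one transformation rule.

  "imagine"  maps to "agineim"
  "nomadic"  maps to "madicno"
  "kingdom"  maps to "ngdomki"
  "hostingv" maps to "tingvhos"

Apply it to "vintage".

ntagevi

The transformation: move the last 2 characters to the front (rotate right by 2), then move the last 3 characters to the front (rotate right by 3).
Working it through for "vintage": intermediate "gevinta", final "ntagevi".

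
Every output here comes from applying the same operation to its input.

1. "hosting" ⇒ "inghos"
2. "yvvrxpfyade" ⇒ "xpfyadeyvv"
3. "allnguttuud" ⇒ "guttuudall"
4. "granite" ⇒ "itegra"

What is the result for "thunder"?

derthu

What's happening: move the first 3 characters to the end (rotate left by 3), then delete the first character.
On "thunder" that produces "derthu".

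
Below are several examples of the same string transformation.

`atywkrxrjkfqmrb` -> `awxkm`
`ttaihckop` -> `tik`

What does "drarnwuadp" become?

Rule — keep one character in every 3, starting at position 1 (positions 1st, 4th, 7th, ...).
"drarnwuadp" → "drup".

drup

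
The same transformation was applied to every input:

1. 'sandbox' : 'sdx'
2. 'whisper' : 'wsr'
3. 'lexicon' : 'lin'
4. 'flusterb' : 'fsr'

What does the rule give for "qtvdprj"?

The pattern: keep one character in every 3, starting at position 1 (positions 1st, 4th, 7th, ...).
For "qtvdprj" the result is "qdj".

qdj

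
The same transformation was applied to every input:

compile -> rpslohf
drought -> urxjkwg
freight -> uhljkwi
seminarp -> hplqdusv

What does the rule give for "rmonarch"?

prqdufku

Rule — shift every letter 3 places forward in the alphabet (wrapping around), then move the first character to the end.
Working it through for "rmonarch": intermediate "uprqdufk", final "prqdufku".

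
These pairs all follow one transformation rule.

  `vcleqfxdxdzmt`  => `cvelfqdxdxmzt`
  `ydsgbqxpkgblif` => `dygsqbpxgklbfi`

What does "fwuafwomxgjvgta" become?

The transformation: swap each adjacent pair of characters (1↔2, 3↔4, ...).
So "fwuafwomxgjvgta" becomes "wfauwfmogxvjtga".

wfauwfmogxvjtga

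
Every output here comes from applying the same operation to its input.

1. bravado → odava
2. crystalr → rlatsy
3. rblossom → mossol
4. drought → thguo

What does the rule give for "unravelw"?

The rule is to reverse the string, then delete the last 2 characters.
"unravelw" → "wlevarnu" → "wlevar".

wlevar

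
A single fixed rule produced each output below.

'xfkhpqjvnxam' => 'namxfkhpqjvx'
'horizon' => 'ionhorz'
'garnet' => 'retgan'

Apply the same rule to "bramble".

What's happening: move the last 3 characters to the front (rotate right by 3), then swap the first and last characters.
On "bramble": the first step gives "blebram", and the second then gives "mlebrab".
(Check on "horizon": → "zonhori" → "ionhorz" ✓)

mlebrab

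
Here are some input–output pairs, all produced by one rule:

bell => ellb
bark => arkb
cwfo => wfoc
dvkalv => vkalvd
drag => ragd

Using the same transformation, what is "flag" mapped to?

In each case the input is transformed by: move the first character to the end.
Doing the same to "flag": "lagf".

lagf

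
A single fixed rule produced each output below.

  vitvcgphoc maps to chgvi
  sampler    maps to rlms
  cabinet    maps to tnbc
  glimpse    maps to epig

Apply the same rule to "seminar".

What's happening: reverse the string, then keep every other character starting from the first (positions 1st, 3rd, 5th, ...).
On "seminar" that produces "rnms".

rnms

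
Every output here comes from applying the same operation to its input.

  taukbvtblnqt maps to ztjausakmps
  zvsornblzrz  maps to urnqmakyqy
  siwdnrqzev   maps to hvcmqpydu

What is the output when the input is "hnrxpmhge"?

The rule is to shift every letter 1 place backward in the alphabet (wrapping around), then delete the first character.
Working it through for "hnrxpmhge": intermediate "gmqwolgfd", final "mqwolgfd".

mqwolgfd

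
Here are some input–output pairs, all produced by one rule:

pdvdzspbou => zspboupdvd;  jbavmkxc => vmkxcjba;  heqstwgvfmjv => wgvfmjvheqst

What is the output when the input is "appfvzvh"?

fvzvhapp

What's happening: move the last character to the front, then swap the front and back halves of the string.
Applying both steps to "appfvzvh": "happfvzv", then "fvzvhapp".
(Check on "jbavmkxc": → "cjbavmkx" → "vmkxcjba" ✓)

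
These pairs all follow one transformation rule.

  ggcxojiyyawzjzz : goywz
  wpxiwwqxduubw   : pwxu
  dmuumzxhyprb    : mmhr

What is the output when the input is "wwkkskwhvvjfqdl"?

wshjd

Rule — keep one character in every 3, starting at position 2 (positions 2nd, 5th, 8th, ...).
Applying that to "wwkkskwhvvjfqdl" gives "wshjd".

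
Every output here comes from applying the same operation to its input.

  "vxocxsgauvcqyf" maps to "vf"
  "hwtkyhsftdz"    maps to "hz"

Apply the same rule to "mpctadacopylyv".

Rule — take characters alternately from the front and the back (1st, last, 2nd, 2nd-last, ...), then keep only the first 2 characters.
Starting from "mpctadacopylyv": after the first operation, "mvpycltyapdoac"; after the second, "mv".

mv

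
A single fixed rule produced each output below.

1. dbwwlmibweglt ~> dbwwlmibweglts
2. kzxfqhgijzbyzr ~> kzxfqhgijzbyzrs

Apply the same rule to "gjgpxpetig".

gjgpxpetigs

The transformation: append "s".
On "gjgpxpetig" that produces "gjgpxpetigs".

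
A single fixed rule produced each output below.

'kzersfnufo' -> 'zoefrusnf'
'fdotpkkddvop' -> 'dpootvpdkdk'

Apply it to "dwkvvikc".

wckkviv

The rule is to delete the first character, then take characters alternately from the front and the back (1st, last, 2nd, 2nd-last, ...).
Starting from "dwkvvikc": after the first operation, "wkvvikc"; after the second, "wckkviv".
(Check on "fdotpkkddvop": → "dotpkkddvop" → "dpootvpdkdk" ✓)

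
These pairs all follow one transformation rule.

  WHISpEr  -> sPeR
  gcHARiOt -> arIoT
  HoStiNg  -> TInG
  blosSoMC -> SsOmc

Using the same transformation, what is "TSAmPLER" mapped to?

Mpler

Rule — delete the first 3 characters, then flip the case of every letter.
Applying that to "TSAmPLER" gives "Mpler".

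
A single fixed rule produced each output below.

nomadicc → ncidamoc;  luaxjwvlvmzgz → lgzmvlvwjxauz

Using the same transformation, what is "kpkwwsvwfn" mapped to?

In each case the input is transformed by: reverse the string, then swap the first and last characters.
Working it through for "kpkwwsvwfn": intermediate "nfwvswwkpk", final "kfwvswwkpn".
(Check on "nomadicc": → "ccidamon" → "ncidamoc" ✓)

kfwvswwkpn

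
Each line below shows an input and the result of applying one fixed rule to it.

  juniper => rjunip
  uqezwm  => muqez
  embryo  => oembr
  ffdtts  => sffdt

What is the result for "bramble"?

The rule is to move the last character to the front, then delete the last character.
Working it through for "bramble": intermediate "ebrambl", final "ebramb".

ebramb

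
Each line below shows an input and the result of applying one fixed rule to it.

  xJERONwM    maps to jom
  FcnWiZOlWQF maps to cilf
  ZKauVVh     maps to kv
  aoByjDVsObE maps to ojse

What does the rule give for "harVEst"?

What's happening: keep one character in every 3, starting at position 2 (positions 2nd, 5th, 8th, ...), then convert every letter to lowercase.
For "harVEst" the result is "ae".

ae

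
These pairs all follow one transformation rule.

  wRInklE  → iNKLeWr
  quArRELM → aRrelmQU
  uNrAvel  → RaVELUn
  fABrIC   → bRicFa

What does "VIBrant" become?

bRANTvi

Looking at the pairs, the operation is to move the first 2 characters to the end (rotate left by 2), then flip the case of every letter.
Starting from "VIBrant": after the first operation, "BrantVI"; after the second, "bRANTvi".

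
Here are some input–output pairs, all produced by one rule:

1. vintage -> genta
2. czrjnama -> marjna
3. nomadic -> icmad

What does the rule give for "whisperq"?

rqispe

What's happening: delete the first 2 characters, then move the last 2 characters to the front (rotate right by 2).
Working it through for "whisperq": intermediate "isperq", final "rqispe".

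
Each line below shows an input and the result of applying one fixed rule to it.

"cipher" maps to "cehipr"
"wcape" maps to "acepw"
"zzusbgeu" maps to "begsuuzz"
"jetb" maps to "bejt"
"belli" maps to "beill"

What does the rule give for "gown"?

gnow

Each output is the input with this applied: sort the characters into alphabetical order.
So "gown" becomes "gnow".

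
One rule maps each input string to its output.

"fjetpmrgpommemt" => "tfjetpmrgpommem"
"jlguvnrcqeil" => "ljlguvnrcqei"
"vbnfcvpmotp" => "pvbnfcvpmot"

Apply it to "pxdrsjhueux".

Looking at the pairs, the operation is to move the last character to the front.
Doing the same to "pxdrsjhueux": "xpxdrsjhueu".

xpxdrsjhueu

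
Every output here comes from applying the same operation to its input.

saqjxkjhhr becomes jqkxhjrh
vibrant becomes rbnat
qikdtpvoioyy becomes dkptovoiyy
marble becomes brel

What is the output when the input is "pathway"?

htawy

The pattern: delete the first 2 characters, then swap each adjacent pair of characters (1↔2, 3↔4, ...).
Starting from "pathway": after the first operation, "thway"; after the second, "htawy".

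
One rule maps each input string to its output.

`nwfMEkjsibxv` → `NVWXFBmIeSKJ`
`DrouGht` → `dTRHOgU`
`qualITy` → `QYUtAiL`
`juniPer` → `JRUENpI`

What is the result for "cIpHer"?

Looking at the pairs, the operation is to take characters alternately from the front and the back (1st, last, 2nd, 2nd-last, ...), then flip the case of every letter.
For "cIpHer" the result is "CRiEPh".

CRiEPh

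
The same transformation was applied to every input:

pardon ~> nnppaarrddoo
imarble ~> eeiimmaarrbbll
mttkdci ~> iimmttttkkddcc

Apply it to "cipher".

Looking at the pairs, the operation is to move the last character to the front, then double every character.
Working it through for "cipher": intermediate "rciphe", final "rrcciipphhee".

rrcciipphhee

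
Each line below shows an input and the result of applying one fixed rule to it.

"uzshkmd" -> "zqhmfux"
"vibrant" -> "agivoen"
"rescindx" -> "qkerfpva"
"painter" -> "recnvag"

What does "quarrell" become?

yydhneer

Rule — shift every letter 13 places forward in the alphabet (wrapping around) — i.e. ROT13, then move the last 2 characters to the front (rotate right by 2).
"quarrell" → "dhneeryy" → "yydhneer".
(Check on "rescindx": → "erfpvaqk" → "qkerfpva" ✓)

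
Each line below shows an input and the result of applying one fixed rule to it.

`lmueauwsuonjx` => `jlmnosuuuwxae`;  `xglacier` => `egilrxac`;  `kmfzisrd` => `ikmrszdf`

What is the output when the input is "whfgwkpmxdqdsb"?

Each output is the input with this applied: sort the characters into alphabetical order, then move the first 2 characters to the end (rotate left by 2).
On "whfgwkpmxdqdsb": the first step gives "bddfghkmpqswwx", and the second then gives "dfghkmpqswwxbd".

dfghkmpqswwxbd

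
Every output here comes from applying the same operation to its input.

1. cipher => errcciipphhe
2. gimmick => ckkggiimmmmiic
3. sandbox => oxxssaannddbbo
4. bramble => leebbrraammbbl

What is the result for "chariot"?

ottcchhaarriio

Each output is the input with this applied: double every character, then move the last 3 characters to the front (rotate right by 3).
Applying both steps to "chariot": "cchhaarriioott", then "ottcchhaarriio".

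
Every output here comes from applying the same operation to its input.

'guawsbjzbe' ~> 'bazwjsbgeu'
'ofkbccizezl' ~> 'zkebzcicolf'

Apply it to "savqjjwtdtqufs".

Looking at the pairs, the operation is to take characters alternately from the front and the back (1st, last, 2nd, 2nd-last, ...), then move the first 3 characters to the end (rotate left by 3).
Working it through for "savqjjwtdtqufs": intermediate "ssafvuqqjtjdwt", final "fvuqqjtjdwtssa".

fvuqqjtjdwtssa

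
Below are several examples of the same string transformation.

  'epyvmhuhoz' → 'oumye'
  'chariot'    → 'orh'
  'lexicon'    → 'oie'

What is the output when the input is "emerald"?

lrm

Looking at the pairs, the operation is to reverse the string, then keep every other character starting from the second (positions 2nd, 4th, 6th, ...).
For "emerald" the result is "lrm".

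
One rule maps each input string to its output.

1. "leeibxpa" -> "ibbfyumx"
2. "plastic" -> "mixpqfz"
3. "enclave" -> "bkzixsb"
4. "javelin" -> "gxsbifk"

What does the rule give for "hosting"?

elpqfkd

Rule — shift every letter 3 places backward in the alphabet (wrapping around).
"hosting" → "elpqfkd".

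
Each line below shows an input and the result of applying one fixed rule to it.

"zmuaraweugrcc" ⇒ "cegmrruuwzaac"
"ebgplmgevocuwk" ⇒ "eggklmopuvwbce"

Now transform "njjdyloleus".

jllnosuydej

Rule — sort the characters into alphabetical order, then move the first 3 characters to the end (rotate left by 3).
Applying both steps to "njjdyloleus": "dejjllnosuy", then "jllnosuydej".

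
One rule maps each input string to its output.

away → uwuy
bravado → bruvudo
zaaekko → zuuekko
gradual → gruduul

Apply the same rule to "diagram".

The transformation: replace every "a" with "u".
Applying that to "diagram" gives "diugrum".

diugrum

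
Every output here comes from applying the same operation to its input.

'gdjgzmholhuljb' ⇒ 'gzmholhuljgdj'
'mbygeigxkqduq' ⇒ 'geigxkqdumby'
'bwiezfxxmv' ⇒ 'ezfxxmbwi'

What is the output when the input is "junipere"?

iperjun

What's happening: delete the last character, then move the first 3 characters to the end (rotate left by 3).
For "junipere", step one produces "juniper"; step two turns that into "iperjun".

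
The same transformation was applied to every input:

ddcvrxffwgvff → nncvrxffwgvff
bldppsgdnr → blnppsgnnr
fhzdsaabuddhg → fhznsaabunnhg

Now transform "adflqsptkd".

anflqsptkn

The rule is to replace every "d" with "n".
"adflqsptkd" → "anflqsptkn".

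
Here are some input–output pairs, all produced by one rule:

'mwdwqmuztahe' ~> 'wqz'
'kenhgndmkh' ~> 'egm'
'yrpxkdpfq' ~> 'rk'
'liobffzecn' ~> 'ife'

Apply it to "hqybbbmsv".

qb

In each case the input is transformed by: delete the last 2 characters, then keep one character in every 3, starting at position 2 (positions 2nd, 5th, 8th, ...).
For "hqybbbmsv" the result is "qb".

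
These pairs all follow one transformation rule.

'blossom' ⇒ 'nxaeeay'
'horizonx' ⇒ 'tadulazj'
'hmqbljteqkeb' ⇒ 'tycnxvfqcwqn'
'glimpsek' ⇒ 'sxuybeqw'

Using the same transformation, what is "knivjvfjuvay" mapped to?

wzuhvhrvghmk

Looking at the pairs, the operation is to shift every letter 12 places forward in the alphabet (wrapping around).
"knivjvfjuvay" → "wzuhvhrvghmk".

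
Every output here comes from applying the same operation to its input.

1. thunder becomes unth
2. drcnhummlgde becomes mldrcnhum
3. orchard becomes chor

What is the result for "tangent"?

ngta

Rule — delete the last 3 characters, then move the last 2 characters to the front (rotate right by 2).
Starting from "tangent": after the first operation, "tang"; after the second, "ngta".
(Check on "thunder": → "thun" → "unth" ✓)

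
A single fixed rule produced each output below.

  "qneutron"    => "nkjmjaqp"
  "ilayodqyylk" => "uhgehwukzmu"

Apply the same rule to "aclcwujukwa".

The transformation: shift every letter 4 places backward in the alphabet (wrapping around), then move the last 3 characters to the front (rotate right by 3).
For "aclcwujukwa", step one produces "wyhysqfqgsw"; step two turns that into "gswwyhysqfq".

gswwyhysqfq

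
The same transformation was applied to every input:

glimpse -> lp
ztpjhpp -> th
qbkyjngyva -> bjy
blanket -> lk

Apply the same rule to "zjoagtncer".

jgc

What's happening: keep one character in every 3, starting at position 2 (positions 2nd, 5th, 8th, ...).
"zjoagtncer" → "jgc".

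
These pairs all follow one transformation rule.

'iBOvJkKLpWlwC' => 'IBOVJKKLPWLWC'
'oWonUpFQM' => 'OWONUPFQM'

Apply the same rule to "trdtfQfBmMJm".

The pattern: convert every letter to uppercase.
Doing the same to "trdtfQfBmMJm": "TRDTFQFBMMJM".

TRDTFQFBMMJM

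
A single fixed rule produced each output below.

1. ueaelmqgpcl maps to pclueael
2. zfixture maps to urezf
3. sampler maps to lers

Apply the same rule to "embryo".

The transformation: move the last 3 characters to the front (rotate right by 3), then delete the last 3 characters.
On "embryo": the first step gives "ryoemb", and the second then gives "ryo".

ryo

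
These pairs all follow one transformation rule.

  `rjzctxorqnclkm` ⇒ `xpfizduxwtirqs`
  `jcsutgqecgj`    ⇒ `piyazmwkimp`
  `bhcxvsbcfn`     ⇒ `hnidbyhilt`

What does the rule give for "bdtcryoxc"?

hjzixeudi

The rule is to shift every letter 6 places forward in the alphabet (wrapping around).
So "bdtcryoxc" becomes "hjzixeudi".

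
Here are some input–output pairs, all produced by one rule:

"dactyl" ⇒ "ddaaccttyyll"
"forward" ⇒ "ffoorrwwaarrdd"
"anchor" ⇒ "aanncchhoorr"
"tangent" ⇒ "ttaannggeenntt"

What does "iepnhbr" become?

The transformation: double every character.
On "iepnhbr" that produces "iieeppnnhhbbrr".

iieeppnnhhbbrr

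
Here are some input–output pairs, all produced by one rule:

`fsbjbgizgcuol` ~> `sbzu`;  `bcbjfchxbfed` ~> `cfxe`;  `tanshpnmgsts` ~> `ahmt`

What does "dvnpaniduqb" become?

vadb

What's happening: keep one character in every 3, starting at position 2 (positions 2nd, 5th, 8th, ...).
On "dvnpaniduqb" that produces "vadb".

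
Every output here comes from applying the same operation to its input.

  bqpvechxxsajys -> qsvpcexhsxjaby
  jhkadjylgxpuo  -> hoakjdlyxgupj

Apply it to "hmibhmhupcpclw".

What's happening: swap the first and last characters, then swap each adjacent pair of characters (1↔2, 3↔4, ...).
Applying that to "hmibhmhupcpclw" gives "mwbimhuhcpcphl".

mwbimhuhcpcphl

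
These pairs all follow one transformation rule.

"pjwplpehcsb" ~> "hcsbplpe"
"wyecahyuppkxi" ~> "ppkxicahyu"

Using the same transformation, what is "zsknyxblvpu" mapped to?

lvpunyxb

The rule is to delete the first 3 characters, then swap the front and back halves of the string.
Starting from "zsknyxblvpu": after the first operation, "nyxblvpu"; after the second, "lvpunyxb".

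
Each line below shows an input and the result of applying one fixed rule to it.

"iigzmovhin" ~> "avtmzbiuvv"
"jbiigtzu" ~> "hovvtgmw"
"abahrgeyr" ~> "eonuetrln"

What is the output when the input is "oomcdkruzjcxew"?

Each output is the input with this applied: swap the first and last characters, then shift every letter 13 places forward in the alphabet (wrapping around) — i.e. ROT13.
Applying both steps to "oomcdkruzjcxew": "womcdkruzjcxeo", then "jbzpqxehmwpkrb".

jbzpqxehmwpkrb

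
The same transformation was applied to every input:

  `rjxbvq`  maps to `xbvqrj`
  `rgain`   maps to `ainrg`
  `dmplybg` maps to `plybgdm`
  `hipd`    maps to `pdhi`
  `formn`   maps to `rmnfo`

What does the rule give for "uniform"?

iformun

In each case the input is transformed by: move the first 2 characters to the end (rotate left by 2).
So "uniform" becomes "iformun".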